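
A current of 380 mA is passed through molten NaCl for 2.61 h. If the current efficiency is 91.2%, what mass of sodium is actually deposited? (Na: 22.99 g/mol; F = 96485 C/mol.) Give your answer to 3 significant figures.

Q = 0.380 × 9396 = 3570 C
n(e⁻) = 3570 / 96485 = 0.03700 mol
Na⁺ + e⁻ → Na, so theoretical m(Na) = 0.03700 × 22.99 = 0.8506 g
Actual mass = 91.2% × 0.8506 = 0.776 g

0.776 g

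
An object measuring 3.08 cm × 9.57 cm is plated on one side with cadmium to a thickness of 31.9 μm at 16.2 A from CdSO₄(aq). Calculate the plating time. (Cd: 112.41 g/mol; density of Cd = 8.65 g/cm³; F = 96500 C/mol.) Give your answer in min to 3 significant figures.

1.44 min

Plated area = 3.08 × 9.57 = 29.48 cm²
Volume = 29.48 × 31.9×10⁻⁴ cm = 0.09404 cm³
m(Cd) = 0.09404 × 8.65 = 0.8134 g
n(Cd) = 0.8134 / 112.41 = 0.007236 mol; n(e⁻) = 2 × 0.007236 = 0.01447 mol
Q = 0.01447 × 96500 = 1396 C
t = 1396 / 16.2 = 86.17 s = 1.44 min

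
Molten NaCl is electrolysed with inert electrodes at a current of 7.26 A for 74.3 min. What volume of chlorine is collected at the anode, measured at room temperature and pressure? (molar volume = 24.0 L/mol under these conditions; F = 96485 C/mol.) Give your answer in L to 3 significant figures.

Q = It = 7.26 × 4458 = 32370 C
n(e⁻) = 32370 / 96485 = 0.3355 mol
2Cl⁻ → Cl₂ + 2e⁻, so n(Cl₂) = 0.3355 / 2 = 0.1678 mol
V = 0.1678 × 24.0 = 4.027 L

4.03 L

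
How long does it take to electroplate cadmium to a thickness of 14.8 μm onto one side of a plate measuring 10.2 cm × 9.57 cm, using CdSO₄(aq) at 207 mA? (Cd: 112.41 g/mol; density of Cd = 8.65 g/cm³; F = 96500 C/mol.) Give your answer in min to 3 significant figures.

Plated area = 10.2 × 9.57 = 97.61 cm²
Volume = 97.61 × 14.8×10⁻⁴ cm = 0.1445 cm³
m(Cd) = 0.1445 × 8.65 = 1.250 g
n(Cd) = 1.250 / 112.41 = 0.01112 mol; n(e⁻) = 2 × 0.01112 = 0.02224 mol
Q = 0.02224 × 96500 = 2146 C
t = 2146 / 0.207 = 10370 s = 173 min

173 min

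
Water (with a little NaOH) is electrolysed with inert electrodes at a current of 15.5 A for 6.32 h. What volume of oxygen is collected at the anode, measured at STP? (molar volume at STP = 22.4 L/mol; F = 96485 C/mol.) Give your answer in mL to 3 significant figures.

Q = 15.5 A × 22752 s = 3.527×10^5 C
n(e⁻) = Q/F = 3.527×10^5/96485 = 3.655 mol
2H₂O → O₂ + 4H⁺ + 4e⁻, so n(O₂) = 3.655 / 4 = 0.9138 mol
V = 0.9138 × 22.4 = 20.47 L
= 20500 mL

20500 mL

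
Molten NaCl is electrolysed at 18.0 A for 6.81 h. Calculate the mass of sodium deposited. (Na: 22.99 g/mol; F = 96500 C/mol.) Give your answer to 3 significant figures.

105 g

Q = 18.0 A × 24516 s = 4.413×10^5 C
n(e⁻) = 4.413×10^5 / 96500 = 4.573 mol
Na⁺ + e⁻ → Na, so n(Na) = 4.573 mol
m = 4.573 × 22.99 = 105 g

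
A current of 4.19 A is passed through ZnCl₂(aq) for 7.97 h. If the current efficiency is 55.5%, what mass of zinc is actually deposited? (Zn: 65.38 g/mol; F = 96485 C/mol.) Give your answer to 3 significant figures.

Q = 4.19 × 28692 = 1.202×10^5 C
n(e⁻) = 1.202×10^5 / 96485 = 1.246 mol
Zn²⁺ + 2e⁻ → Zn, so theoretical m(Zn) = 0.6230 × 65.38 = 40.73 g
Actual mass = 55.5% × 40.73 = 22.6 g

22.6 g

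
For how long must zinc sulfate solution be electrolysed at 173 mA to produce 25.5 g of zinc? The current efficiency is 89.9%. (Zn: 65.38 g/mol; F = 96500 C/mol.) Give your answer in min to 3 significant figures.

8070 min

n(Zn) = 25.5 / 65.38 = 0.3900 mol
Zn²⁺ + 2e⁻ → Zn, so n(e⁻) = 2 × 0.3900 = 0.7800 mol
Q = 0.7800 × 96500 / 0.899 = 83730 C
t = Q / I = 83730 / 0.173 = 4.840×10^5 s = 8070 min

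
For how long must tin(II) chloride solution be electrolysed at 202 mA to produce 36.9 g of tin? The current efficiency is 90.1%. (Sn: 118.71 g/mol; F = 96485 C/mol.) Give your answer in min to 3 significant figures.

5490 min

n(Sn) = 36.9 / 118.71 = 0.3108 mol
Sn²⁺ + 2e⁻ → Sn, so n(e⁻) = 2 × 0.3108 = 0.6216 mol
Q = 0.6216 × 96485 / 0.901 = 66570 C
t = Q / I = 66570 / 0.202 = 3.296×10^5 s = 5490 min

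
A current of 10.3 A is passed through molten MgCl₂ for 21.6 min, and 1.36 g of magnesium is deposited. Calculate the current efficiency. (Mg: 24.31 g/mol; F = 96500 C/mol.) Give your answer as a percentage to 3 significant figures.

80.9%

Q = 10.3 × 1296 = 13350 C
n(e⁻) = 13350 / 96500 = 0.1383 mol
Mg²⁺ + 2e⁻ → Mg, so theoretical n(Mg) = 0.06915 mol → 1.681 g
Efficiency = 1.36 / 1.681 = 0.8090 = 80.9%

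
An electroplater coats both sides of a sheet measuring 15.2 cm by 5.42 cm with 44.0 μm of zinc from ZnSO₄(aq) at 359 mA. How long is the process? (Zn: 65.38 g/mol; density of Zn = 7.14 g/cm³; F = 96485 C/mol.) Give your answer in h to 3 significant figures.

Plated area = 2 × 15.2 × 5.42 = 164.8 cm²
Volume = 164.8 × 44.0×10⁻⁴ cm = 0.7251 cm³
m(Zn) = 0.7251 × 7.14 = 5.177 g
n(Zn) = 5.177 / 65.38 = 0.07918 mol; n(e⁻) = 2 × 0.07918 = 0.1584 mol
Q = 0.1584 × 96485 = 15280 C
t = 15280 / 0.359 = 42560 s = 11.8 h

11.8 h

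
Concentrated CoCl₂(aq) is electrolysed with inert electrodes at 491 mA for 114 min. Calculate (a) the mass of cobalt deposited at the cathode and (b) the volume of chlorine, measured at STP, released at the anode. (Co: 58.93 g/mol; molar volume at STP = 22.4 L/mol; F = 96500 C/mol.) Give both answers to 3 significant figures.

1.03 g Co; 0.390 L Cl₂

Q = 0.491 × 6840 = 3358 C; n(e⁻) = 3358 / 96500 = 0.03480 mol
Cathode: Co²⁺ + 2e⁻ → Co → n(Co) = 0.03480/2 = 0.01740 mol → 1.03 g
Anode: 2Cl⁻ → Cl₂ + 2e⁻ → n(Cl₂) = 0.03480/2 = 0.01740 mol → 0.390 L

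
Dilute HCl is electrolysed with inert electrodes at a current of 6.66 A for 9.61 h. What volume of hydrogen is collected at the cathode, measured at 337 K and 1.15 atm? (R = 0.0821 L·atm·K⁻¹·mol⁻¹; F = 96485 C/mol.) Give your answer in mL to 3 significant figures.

28700 mL

Charge passed = 6.66 × 34596 = 2.304×10^5 C
n(e⁻) = 2.304×10^5 / 96485 = 2.388 mol
2H⁺ + 2e⁻ → H₂, so n(H₂) = 2.388 / 2 = 1.194 mol
V = nRT/P = 1.194 × 0.0821 × 337 / 1.15 = 28.73 L
= 28700 mL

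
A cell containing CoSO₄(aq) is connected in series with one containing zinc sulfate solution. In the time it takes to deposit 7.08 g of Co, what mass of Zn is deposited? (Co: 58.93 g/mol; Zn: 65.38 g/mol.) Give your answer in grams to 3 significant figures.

n(Co) = 7.08 / 58.93 = 0.1201 mol
Co²⁺ + 2e⁻ → Co, so n(e⁻) = 2 × 0.1201 = 0.2402 mol
Same current for the same time ⇒ same n(e⁻) = 0.2402 mol in both cells.
Zn²⁺ + 2e⁻ → Zn, so n(Zn) = 0.2402 / 2 = 0.1201 mol
m(Zn) = 0.1201 × 65.38 = 7.85 g

7.85 g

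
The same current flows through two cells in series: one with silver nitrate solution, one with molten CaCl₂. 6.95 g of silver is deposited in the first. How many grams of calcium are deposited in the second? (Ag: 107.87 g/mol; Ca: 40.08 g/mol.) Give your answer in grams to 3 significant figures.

n(Ag) = 6.95 / 107.87 = 0.06443 mol
Ag⁺ + e⁻ → Ag, so n(e⁻) = 0.06443 mol
The cells are in series, so the same charge (and hence the same n(e⁻) = 0.06443 mol) passes through both.
Ca²⁺ + 2e⁻ → Ca, so n(Ca) = 0.06443 / 2 = 0.03222 mol
m(Ca) = 0.03222 × 40.08 = 1.29 g

1.29 g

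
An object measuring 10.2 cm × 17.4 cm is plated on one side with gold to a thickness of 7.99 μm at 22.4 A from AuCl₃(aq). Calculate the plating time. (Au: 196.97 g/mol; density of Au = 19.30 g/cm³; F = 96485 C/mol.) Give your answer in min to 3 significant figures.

2.99 min

Plated area = 10.2 × 17.4 = 177.5 cm²
Volume = 177.5 × 7.99×10⁻⁴ cm = 0.1418 cm³
m(Au) = 0.1418 × 19.30 = 2.737 g
n(Au) = 2.737 / 196.97 = 0.01390 mol; n(e⁻) = 3 × 0.01390 = 0.04170 mol
Q = 0.04170 × 96485 = 4023 C
t = 4023 / 22.4 = 179.6 s = 2.99 min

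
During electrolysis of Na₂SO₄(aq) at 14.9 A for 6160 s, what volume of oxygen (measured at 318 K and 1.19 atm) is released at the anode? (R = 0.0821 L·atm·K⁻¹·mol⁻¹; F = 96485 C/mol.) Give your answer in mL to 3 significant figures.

5220 mL

Q = It = 14.9 × 6160 = 91780 C
n(e⁻) = Q/F = 91780/96485 = 0.9512 mol
2H₂O → O₂ + 4H⁺ + 4e⁻, so n(O₂) = 0.9512 / 4 = 0.2378 mol
V = nRT/P = 0.2378 × 0.0821 × 318 / 1.19 = 5.217 L
= 5220 mL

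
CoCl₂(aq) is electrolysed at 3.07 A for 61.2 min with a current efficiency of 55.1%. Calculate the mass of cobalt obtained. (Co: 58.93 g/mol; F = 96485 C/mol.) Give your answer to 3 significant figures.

Q = 3.07 × 3672 = 11270 C
n(e⁻) = 11270 / 96485 = 0.1168 mol
Co²⁺ + 2e⁻ → Co, so theoretical m(Co) = 0.05840 × 58.93 = 3.442 g
Actual mass = 55.1% × 3.442 = 1.90 g

1.90 g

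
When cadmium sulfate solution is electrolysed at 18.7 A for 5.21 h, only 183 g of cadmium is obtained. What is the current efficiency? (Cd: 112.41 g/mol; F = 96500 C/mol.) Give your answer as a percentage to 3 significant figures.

89.6%

Q = 18.7 × 18756 = 3.507×10^5 C
n(e⁻) = 3.507×10^5 / 96500 = 3.634 mol
Cd²⁺ + 2e⁻ → Cd, so theoretical n(Cd) = 1.817 mol → 204.2 g
Efficiency = 183 / 204.2 = 0.8962 = 89.6%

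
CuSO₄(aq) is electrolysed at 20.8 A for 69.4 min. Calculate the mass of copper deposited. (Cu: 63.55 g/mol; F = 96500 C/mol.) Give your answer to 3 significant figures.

28.5 g

Q = 20.8 A × 4164 s = 86610 C
Moles of electrons = 86610 / 96500 = 0.8975 mol
Cu²⁺ + 2e⁻ → Cu, so n(Cu) = 0.8975 / 2 = 0.4488 mol
m = 0.4488 × 63.55 = 28.5 g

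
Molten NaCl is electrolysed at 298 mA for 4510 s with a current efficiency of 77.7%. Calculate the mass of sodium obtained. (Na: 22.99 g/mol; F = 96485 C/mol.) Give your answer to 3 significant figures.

0.249 g

Q = 0.298 × 4510 = 1344 C
n(e⁻) = 1344 / 96485 = 0.01393 mol
Na⁺ + e⁻ → Na, so theoretical m(Na) = 0.01393 × 22.99 = 0.3203 g
Actual mass = 77.7% × 0.3203 = 0.249 g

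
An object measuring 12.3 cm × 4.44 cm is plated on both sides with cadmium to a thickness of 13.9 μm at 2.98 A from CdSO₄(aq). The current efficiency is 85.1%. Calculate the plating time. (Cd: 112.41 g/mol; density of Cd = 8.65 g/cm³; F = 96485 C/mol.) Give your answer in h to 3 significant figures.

0.247 h

Plated area = 2 × 12.3 × 4.44 = 109.2 cm²
Volume = 109.2 × 13.9×10⁻⁴ cm = 0.1518 cm³
m(Cd) = 0.1518 × 8.65 = 1.313 g
n(Cd) = 1.313 / 112.41 = 0.01168 mol; n(e⁻) = 2 × 0.01168 = 0.02336 mol
Q = 0.02336 × 96485 / 0.851 = 2649 C
t = 2649 / 2.98 = 888.9 s = 0.247 h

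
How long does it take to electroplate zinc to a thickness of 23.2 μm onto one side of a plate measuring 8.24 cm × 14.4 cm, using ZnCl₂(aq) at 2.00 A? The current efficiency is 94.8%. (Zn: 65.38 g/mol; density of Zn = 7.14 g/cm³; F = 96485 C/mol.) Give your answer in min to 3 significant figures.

Plated area = 8.24 × 14.4 = 118.7 cm²
Volume = 118.7 × 23.2×10⁻⁴ cm = 0.2754 cm³
m(Zn) = 0.2754 × 7.14 = 1.966 g
n(Zn) = 1.966 / 65.38 = 0.03007 mol; n(e⁻) = 2 × 0.03007 = 0.06014 mol
Q = 0.06014 × 96485 / 0.948 = 6121 C
t = 6121 / 2.00 = 3061 s = 51.0 min

51.0 min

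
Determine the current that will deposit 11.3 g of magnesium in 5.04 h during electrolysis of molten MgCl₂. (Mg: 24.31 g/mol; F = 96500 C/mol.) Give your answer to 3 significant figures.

n(Mg) = 11.3 / 24.31 = 0.4648 mol
Mg²⁺ + 2e⁻ → Mg, so n(e⁻) = 2 × 0.4648 = 0.9296 mol
Q = 0.9296 × 96500 = 89710 C
I = Q / t = 89710 / 18144 s = 4.94 A

4.94 A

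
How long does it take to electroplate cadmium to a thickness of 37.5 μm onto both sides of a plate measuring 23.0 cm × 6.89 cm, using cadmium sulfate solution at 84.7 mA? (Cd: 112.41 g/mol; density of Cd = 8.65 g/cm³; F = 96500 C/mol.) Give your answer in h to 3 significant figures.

Plated area = 2 × 23.0 × 6.89 = 316.9 cm²
Volume = 316.9 × 37.5×10⁻⁴ cm = 1.188 cm³
m(Cd) = 1.188 × 8.65 = 10.28 g
n(Cd) = 10.28 / 112.41 = 0.09145 mol; n(e⁻) = 2 × 0.09145 = 0.1829 mol
Q = 0.1829 × 96500 = 17650 C
t = 17650 / 0.0847 = 2.084×10^5 s = 57.9 h

57.9 h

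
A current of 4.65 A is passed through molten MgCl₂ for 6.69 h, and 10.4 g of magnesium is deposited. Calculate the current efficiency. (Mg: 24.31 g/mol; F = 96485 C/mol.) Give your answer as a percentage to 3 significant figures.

73.7%

Q = 4.65 × 24084 = 1.120×10^5 C
n(e⁻) = 1.120×10^5 / 96485 = 1.161 mol
Mg²⁺ + 2e⁻ → Mg, so theoretical n(Mg) = 0.5805 mol → 14.11 g
Efficiency = 10.4 / 14.11 = 0.7371 = 73.7%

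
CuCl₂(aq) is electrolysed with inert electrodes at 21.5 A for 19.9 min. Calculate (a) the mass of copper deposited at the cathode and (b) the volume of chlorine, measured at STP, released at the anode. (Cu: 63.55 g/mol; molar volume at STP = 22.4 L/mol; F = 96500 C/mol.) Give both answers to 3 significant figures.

Q = 21.5 × 1194 = 25670 C; n(e⁻) = 25670 / 96500 = 0.2660 mol
Cathode: Cu²⁺ + 2e⁻ → Cu → n(Cu) = 0.2660/2 = 0.1330 mol → 8.45 g
Anode: 2Cl⁻ → Cl₂ + 2e⁻ → n(Cl₂) = 0.2660/2 = 0.1330 mol → 2.98 L

8.45 g Cu; 2.98 L Cl₂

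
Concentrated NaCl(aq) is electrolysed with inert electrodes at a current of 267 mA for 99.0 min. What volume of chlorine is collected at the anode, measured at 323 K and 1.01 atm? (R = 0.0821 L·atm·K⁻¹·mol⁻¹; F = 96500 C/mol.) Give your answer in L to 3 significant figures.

0.216 L

Charge passed = 0.267 × 5940 = 1586 C
n(e⁻) = Q/F = 1586/96500 = 0.01644 mol
2Cl⁻ → Cl₂ + 2e⁻, so n(Cl₂) = 0.01644 / 2 = 0.008220 mol
V = nRT/P = 0.008220 × 0.0821 × 323 / 1.01 = 0.2158 L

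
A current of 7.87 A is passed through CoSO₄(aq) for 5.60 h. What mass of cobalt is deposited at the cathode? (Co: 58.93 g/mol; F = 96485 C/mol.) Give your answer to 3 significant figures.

Q = It = 7.87 × 20160 = 1.587×10^5 C
Moles of electrons = 1.587×10^5 / 96485 = 1.645 mol
Co²⁺ + 2e⁻ → Co, so n(Co) = 1.645 / 2 = 0.8225 mol
m = 0.8225 × 58.93 = 48.5 g

48.5 g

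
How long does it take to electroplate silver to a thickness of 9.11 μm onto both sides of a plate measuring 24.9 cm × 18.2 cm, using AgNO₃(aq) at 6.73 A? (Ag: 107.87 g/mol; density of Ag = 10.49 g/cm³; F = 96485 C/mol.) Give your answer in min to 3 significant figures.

19.2 min

Plated area = 2 × 24.9 × 18.2 = 906.4 cm²
Volume = 906.4 × 9.11×10⁻⁴ cm = 0.8257 cm³
m(Ag) = 0.8257 × 10.49 = 8.662 g
n(Ag) = 8.662 / 107.87 = 0.08030 mol; n(e⁻) = 0.08030 mol
Q = 0.08030 × 96485 = 7748 C
t = 7748 / 6.73 = 1151 s = 19.2 min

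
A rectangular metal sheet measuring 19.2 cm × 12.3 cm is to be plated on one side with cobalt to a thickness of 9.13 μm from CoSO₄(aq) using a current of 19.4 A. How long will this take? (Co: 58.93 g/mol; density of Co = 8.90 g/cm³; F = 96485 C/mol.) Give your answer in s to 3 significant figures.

Plated area = 19.2 × 12.3 = 236.2 cm²
Volume = 236.2 × 9.13×10⁻⁴ cm = 0.2157 cm³
m(Co) = 0.2157 × 8.90 = 1.920 g
n(Co) = 1.920 / 58.93 = 0.03258 mol; n(e⁻) = 2 × 0.03258 = 0.06516 mol
Q = 0.06516 × 96485 = 6287 C
t = 6287 / 19.4 = 324.1 s

324 s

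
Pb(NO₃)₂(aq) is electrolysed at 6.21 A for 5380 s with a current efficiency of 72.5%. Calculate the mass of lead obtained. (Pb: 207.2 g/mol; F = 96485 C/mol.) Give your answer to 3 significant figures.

Q = 6.21 × 5380 = 33410 C
n(e⁻) = 33410 / 96485 = 0.3463 mol
Pb²⁺ + 2e⁻ → Pb, so theoretical m(Pb) = 0.1732 × 207.2 = 35.89 g
Actual mass = 72.5% × 35.89 = 26.0 g

26.0 g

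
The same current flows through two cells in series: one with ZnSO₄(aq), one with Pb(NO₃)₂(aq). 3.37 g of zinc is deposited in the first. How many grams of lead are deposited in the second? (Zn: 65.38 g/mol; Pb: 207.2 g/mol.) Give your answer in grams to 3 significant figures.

n(Zn) = 3.37 / 65.38 = 0.05154 mol
Zn²⁺ + 2e⁻ → Zn, so n(e⁻) = 2 × 0.05154 = 0.1031 mol
In series, the same 0.1031 mol of electrons flows through the second cell.
Pb²⁺ + 2e⁻ → Pb, so n(Pb) = 0.1031 / 2 = 0.05155 mol
m(Pb) = 0.05155 × 207.2 = 10.7 g

10.7 g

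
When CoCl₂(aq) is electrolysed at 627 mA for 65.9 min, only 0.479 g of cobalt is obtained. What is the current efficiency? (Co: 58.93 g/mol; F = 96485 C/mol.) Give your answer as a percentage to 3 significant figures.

63.3%

Q = 0.627 × 3954 = 2479 C
n(e⁻) = 2479 / 96485 = 0.02569 mol
Co²⁺ + 2e⁻ → Co, so theoretical n(Co) = 0.01285 mol → 0.7573 g
Efficiency = 0.479 / 0.7573 = 0.6325 = 63.3%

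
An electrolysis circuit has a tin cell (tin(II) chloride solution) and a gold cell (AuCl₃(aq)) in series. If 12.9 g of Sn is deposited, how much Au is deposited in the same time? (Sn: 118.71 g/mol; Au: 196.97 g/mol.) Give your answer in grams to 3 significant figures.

14.3 g

n(Sn) = 12.9 / 118.71 = 0.1087 mol
Sn²⁺ + 2e⁻ → Sn, so n(e⁻) = 2 × 0.1087 = 0.2174 mol
The cells are in series, so the same charge (and hence the same n(e⁻) = 0.2174 mol) passes through both.
Au³⁺ + 3e⁻ → Au, so n(Au) = 0.2174 / 3 = 0.07247 mol
m(Au) = 0.07247 × 196.97 = 14.3 g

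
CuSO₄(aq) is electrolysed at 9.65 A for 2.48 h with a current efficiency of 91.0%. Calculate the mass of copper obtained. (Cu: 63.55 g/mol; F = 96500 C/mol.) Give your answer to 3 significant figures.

25.8 g

Q = 9.65 × 8928 = 86160 C
n(e⁻) = 86160 / 96500 = 0.8928 mol
Cu²⁺ + 2e⁻ → Cu, so theoretical m(Cu) = 0.4464 × 63.55 = 28.37 g
Actual mass = 91.0% × 28.37 = 25.8 g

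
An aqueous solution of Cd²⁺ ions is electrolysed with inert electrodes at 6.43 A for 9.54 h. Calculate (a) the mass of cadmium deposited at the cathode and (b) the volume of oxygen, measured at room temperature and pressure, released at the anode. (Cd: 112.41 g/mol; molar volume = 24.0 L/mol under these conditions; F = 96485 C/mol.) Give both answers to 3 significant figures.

129 g Cd; 13.7 L O₂

Q = 6.43 × 34344 = 2.208×10^5 C; n(e⁻) = 2.208×10^5 / 96485 = 2.288 mol
Cathode: Cd²⁺ + 2e⁻ → Cd → n(Cd) = 2.288/2 = 1.144 mol → 129 g
Anode: 2H₂O → O₂ + 4H⁺ + 4e⁻ → n(O₂) = 2.288/4 = 0.5720 mol → 13.7 L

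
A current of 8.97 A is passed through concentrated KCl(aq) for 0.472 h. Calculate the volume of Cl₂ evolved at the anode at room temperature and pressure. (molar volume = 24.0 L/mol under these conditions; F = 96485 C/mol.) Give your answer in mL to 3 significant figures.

Q = It = 8.97 × 1699.2 = 15240 C
Moles of electrons = 15240 / 96485 = 0.1580 mol
2Cl⁻ → Cl₂ + 2e⁻, so n(Cl₂) = 0.1580 / 2 = 0.07900 mol
V = 0.07900 × 24.0 = 1.896 L
= 1900 mL

1900 mL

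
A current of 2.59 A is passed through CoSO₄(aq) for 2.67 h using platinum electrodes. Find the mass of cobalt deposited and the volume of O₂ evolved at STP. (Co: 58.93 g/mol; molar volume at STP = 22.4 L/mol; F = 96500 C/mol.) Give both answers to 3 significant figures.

Q = 2.59 × 9612 = 24900 C; n(e⁻) = 24900 / 96500 = 0.2580 mol
Cathode: Co²⁺ + 2e⁻ → Co → n(Co) = 0.2580/2 = 0.1290 mol → 7.60 g
Anode: 2H₂O → O₂ + 4H⁺ + 4e⁻ → n(O₂) = 0.2580/4 = 0.06450 mol → 1.44 L

7.60 g Co; 1.44 L O₂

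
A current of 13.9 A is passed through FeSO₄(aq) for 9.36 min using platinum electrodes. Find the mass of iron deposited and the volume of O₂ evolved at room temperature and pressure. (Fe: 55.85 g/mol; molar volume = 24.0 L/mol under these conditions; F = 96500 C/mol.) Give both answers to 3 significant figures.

2.26 g Fe; 0.485 L O₂

Q = 13.9 × 561.6 = 7806 C; n(e⁻) = 7806 / 96500 = 0.08089 mol
Cathode: Fe²⁺ + 2e⁻ → Fe → n(Fe) = 0.08089/2 = 0.04045 mol → 2.26 g
Anode: 2H₂O → O₂ + 4H⁺ + 4e⁻ → n(O₂) = 0.08089/4 = 0.02022 mol → 0.485 L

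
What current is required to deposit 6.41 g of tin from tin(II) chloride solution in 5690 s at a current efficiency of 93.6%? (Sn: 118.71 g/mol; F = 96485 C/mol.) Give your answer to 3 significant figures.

n(Sn) = 6.41 / 118.71 = 0.05400 mol
Sn²⁺ + 2e⁻ → Sn, so n(e⁻) = 2 × 0.05400 = 0.1080 mol
Q = 0.1080 × 96485 / 0.936 = 11130 C
I = Q / t = 11130 / 5690 s = 1.96 A

1.96 A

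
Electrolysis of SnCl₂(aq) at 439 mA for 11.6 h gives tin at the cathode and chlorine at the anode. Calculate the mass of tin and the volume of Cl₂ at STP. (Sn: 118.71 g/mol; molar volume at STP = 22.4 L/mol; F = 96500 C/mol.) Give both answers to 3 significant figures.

Q = 0.439 × 41760 = 18330 C; n(e⁻) = 18330 / 96500 = 0.1899 mol
Cathode: Sn²⁺ + 2e⁻ → Sn → n(Sn) = 0.1899/2 = 0.09495 mol → 11.3 g
Anode: 2Cl⁻ → Cl₂ + 2e⁻ → n(Cl₂) = 0.1899/2 = 0.09495 mol → 2.13 L

11.3 g Sn; 2.13 L Cl₂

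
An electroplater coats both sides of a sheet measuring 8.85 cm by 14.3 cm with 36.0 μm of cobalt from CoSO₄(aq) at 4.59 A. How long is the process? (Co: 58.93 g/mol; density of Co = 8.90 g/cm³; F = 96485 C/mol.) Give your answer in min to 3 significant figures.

Plated area = 2 × 8.85 × 14.3 = 253.1 cm²
Volume = 253.1 × 36.0×10⁻⁴ cm = 0.9112 cm³
m(Co) = 0.9112 × 8.90 = 8.110 g
n(Co) = 8.110 / 58.93 = 0.1376 mol; n(e⁻) = 2 × 0.1376 = 0.2752 mol
Q = 0.2752 × 96485 = 26550 C
t = 26550 / 4.59 = 5784 s = 96.4 min

96.4 min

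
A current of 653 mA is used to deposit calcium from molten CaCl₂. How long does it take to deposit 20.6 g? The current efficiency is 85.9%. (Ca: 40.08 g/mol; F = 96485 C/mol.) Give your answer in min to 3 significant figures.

2950 min

n(Ca) = 20.6 / 40.08 = 0.5140 mol
Ca²⁺ + 2e⁻ → Ca, so n(e⁻) = 2 × 0.5140 = 1.028 mol
Q = 1.028 × 96485 / 0.859 = 1.155×10^5 C
t = Q / I = 1.155×10^5 / 0.653 = 1.769×10^5 s = 2950 min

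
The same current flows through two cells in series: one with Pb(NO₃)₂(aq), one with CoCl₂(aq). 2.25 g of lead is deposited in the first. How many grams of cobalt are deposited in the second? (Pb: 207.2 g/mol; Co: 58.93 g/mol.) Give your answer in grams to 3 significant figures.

n(Pb) = 2.25 / 207.2 = 0.01086 mol
Pb²⁺ + 2e⁻ → Pb, so n(e⁻) = 2 × 0.01086 = 0.02172 mol
In series, the same 0.02172 mol of electrons flows through the second cell.
Co²⁺ + 2e⁻ → Co, so n(Co) = 0.02172 / 2 = 0.01086 mol
m(Co) = 0.01086 × 58.93 = 0.640 g

0.640 g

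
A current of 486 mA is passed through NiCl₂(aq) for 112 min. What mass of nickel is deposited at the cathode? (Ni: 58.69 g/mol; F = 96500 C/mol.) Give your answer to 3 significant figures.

Q = 0.486 A × 6720 s = 3266 C
n(e⁻) = Q/F = 3266/96500 = 0.03384 mol
Ni²⁺ + 2e⁻ → Ni, so n(Ni) = 0.03384 / 2 = 0.01692 mol
m = 0.01692 × 58.69 = 0.993 g

0.993 g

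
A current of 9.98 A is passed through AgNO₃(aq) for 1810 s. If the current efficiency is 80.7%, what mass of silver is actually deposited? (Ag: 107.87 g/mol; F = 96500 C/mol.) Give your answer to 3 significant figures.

16.3 g

Q = 9.98 × 1810 = 18060 C
n(e⁻) = 18060 / 96500 = 0.1872 mol
Ag⁺ + e⁻ → Ag, so theoretical m(Ag) = 0.1872 × 107.87 = 20.19 g
Actual mass = 80.7% × 20.19 = 16.3 g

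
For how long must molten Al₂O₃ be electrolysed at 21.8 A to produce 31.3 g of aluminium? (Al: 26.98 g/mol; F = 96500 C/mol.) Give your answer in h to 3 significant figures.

n(Al) = 31.3 / 26.98 = 1.160 mol
Al³⁺ + 3e⁻ → Al, so n(e⁻) = 3 × 1.160 = 3.480 mol
Q = 3.480 × 96500 = 3.358×10^5 C
t = Q / I = 3.358×10^5 / 21.8 = 15400 s = 4.28 h

4.28 h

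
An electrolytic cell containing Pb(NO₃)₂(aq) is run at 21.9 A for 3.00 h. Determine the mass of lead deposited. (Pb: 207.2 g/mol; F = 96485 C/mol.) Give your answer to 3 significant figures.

254 g

Charge passed = 21.9 × 10800 = 2.365×10^5 C
n(e⁻) = 2.365×10^5 / 96485 = 2.451 mol
Pb²⁺ + 2e⁻ → Pb, so n(Pb) = 2.451 / 2 = 1.226 mol
m = 1.226 × 207.2 = 254 g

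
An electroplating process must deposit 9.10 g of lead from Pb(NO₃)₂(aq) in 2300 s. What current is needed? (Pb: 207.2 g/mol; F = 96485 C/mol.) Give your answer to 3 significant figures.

3.68 A

n(Pb) = 9.10 / 207.2 = 0.04392 mol
Pb²⁺ + 2e⁻ → Pb, so n(e⁻) = 2 × 0.04392 = 0.08784 mol
Q = 0.08784 × 96485 = 8475 C
I = Q / t = 8475 / 2300 s = 3.68 A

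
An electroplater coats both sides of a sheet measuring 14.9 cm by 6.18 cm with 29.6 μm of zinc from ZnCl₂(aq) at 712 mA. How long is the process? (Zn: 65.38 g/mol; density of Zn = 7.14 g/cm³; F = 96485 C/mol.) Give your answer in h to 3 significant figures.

Plated area = 2 × 14.9 × 6.18 = 184.2 cm²
Volume = 184.2 × 29.6×10⁻⁴ cm = 0.5452 cm³
m(Zn) = 0.5452 × 7.14 = 3.893 g
n(Zn) = 3.893 / 65.38 = 0.05954 mol; n(e⁻) = 2 × 0.05954 = 0.1191 mol
Q = 0.1191 × 96485 = 11490 C
t = 11490 / 0.712 = 16140 s = 4.48 h

4.48 h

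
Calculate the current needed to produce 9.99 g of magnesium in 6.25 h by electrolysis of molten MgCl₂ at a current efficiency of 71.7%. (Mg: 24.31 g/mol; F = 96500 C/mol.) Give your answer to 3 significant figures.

n(Mg) = 9.99 / 24.31 = 0.4109 mol
Mg²⁺ + 2e⁻ → Mg, so n(e⁻) = 2 × 0.4109 = 0.8218 mol
Q = 0.8218 × 96500 / 0.717 = 1.106×10^5 C
I = Q / t = 1.106×10^5 / 22500 s = 4.92 A

4.92 A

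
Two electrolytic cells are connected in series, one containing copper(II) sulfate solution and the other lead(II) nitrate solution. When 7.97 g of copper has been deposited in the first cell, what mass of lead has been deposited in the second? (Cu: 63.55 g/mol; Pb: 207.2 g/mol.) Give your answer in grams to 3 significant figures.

26.0 g

n(Cu) = 7.97 / 63.55 = 0.1254 mol
Cu²⁺ + 2e⁻ → Cu, so n(e⁻) = 2 × 0.1254 = 0.2508 mol
Since the cells are in series, n(e⁻) in the Pb cell is also 0.2508 mol.
Pb²⁺ + 2e⁻ → Pb, so n(Pb) = 0.2508 / 2 = 0.1254 mol
m(Pb) = 0.1254 × 207.2 = 26.0 g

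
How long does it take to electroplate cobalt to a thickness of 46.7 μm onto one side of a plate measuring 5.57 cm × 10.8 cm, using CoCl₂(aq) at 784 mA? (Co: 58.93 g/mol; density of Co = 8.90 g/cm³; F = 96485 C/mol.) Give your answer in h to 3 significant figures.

2.90 h

Plated area = 5.57 × 10.8 = 60.16 cm²
Volume = 60.16 × 46.7×10⁻⁴ cm = 0.2809 cm³
m(Co) = 0.2809 × 8.90 = 2.500 g
n(Co) = 2.500 / 58.93 = 0.04242 mol; n(e⁻) = 2 × 0.04242 = 0.08484 mol
Q = 0.08484 × 96485 = 8186 C
t = 8186 / 0.784 = 10440 s = 2.90 h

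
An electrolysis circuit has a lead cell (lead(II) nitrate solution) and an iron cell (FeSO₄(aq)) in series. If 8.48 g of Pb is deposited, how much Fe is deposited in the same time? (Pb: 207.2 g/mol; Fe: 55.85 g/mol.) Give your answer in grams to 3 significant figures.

2.29 g

n(Pb) = 8.48 / 207.2 = 0.04093 mol
Pb²⁺ + 2e⁻ → Pb, so n(e⁻) = 2 × 0.04093 = 0.08186 mol
Since the cells are in series, n(e⁻) in the Fe cell is also 0.08186 mol.
Fe²⁺ + 2e⁻ → Fe, so n(Fe) = 0.08186 / 2 = 0.04093 mol
m(Fe) = 0.04093 × 55.85 = 2.29 g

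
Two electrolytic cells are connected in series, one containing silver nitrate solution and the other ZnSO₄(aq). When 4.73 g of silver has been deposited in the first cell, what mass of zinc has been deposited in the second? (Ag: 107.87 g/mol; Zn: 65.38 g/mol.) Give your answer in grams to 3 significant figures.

1.43 g

n(Ag) = 4.73 / 107.87 = 0.04385 mol
Ag⁺ + e⁻ → Ag, so n(e⁻) = 0.04385 mol
The cells are in series, so the same charge (and hence the same n(e⁻) = 0.04385 mol) passes through both.
Zn²⁺ + 2e⁻ → Zn, so n(Zn) = 0.04385 / 2 = 0.02193 mol
m(Zn) = 0.02193 × 65.38 = 1.43 g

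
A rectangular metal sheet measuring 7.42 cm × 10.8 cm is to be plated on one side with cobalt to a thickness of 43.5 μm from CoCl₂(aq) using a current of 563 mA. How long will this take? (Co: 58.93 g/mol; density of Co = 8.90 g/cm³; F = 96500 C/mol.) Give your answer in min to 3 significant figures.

Plated area = 7.42 × 10.8 = 80.14 cm²
Volume = 80.14 × 43.5×10⁻⁴ cm = 0.3486 cm³
m(Co) = 0.3486 × 8.90 = 3.103 g
n(Co) = 3.103 / 58.93 = 0.05266 mol; n(e⁻) = 2 × 0.05266 = 0.1053 mol
Q = 0.1053 × 96500 = 10160 C
t = 10160 / 0.563 = 18050 s = 301 min

301 min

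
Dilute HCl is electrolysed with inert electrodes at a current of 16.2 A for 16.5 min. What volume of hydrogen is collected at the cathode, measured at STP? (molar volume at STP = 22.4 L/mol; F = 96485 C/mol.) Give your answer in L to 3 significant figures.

1.86 L

Charge passed = 16.2 × 990 = 16040 C
n(e⁻) = Q/F = 16040/96485 = 0.1662 mol
2H⁺ + 2e⁻ → H₂, so n(H₂) = 0.1662 / 2 = 0.08310 mol
V = 0.08310 × 22.4 = 1.861 L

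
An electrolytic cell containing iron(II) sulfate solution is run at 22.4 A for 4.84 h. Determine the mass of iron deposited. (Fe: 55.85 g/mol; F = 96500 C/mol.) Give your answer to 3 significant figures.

Charge passed = 22.4 × 17424 = 3.903×10^5 C
n(e⁻) = Q/F = 3.903×10^5/96500 = 4.045 mol
Fe²⁺ + 2e⁻ → Fe, so n(Fe) = 4.045 / 2 = 2.023 mol
m = 2.023 × 55.85 = 113 g

113 g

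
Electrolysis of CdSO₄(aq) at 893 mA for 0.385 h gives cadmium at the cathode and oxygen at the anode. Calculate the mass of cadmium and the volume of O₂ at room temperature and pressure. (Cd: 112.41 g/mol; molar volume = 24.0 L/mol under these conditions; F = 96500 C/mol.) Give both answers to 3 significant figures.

Q = 0.893 × 1386 = 1238 C; n(e⁻) = 1238 / 96500 = 0.01283 mol
Cathode: Cd²⁺ + 2e⁻ → Cd → n(Cd) = 0.01283/2 = 0.006415 mol → 0.721 g
Anode: 2H₂O → O₂ + 4H⁺ + 4e⁻ → n(O₂) = 0.01283/4 = 0.003208 mol → 0.0770 L

0.721 g Cd; 0.0770 L O₂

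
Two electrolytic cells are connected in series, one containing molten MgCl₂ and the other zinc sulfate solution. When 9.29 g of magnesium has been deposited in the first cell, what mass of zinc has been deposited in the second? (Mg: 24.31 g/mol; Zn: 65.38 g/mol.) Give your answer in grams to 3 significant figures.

25.0 g

n(Mg) = 9.29 / 24.31 = 0.3821 mol
Mg²⁺ + 2e⁻ → Mg, so n(e⁻) = 2 × 0.3821 = 0.7642 mol
The cells are in series, so the same charge (and hence the same n(e⁻) = 0.7642 mol) passes through both.
Zn²⁺ + 2e⁻ → Zn, so n(Zn) = 0.7642 / 2 = 0.3821 mol
m(Zn) = 0.3821 × 65.38 = 25.0 g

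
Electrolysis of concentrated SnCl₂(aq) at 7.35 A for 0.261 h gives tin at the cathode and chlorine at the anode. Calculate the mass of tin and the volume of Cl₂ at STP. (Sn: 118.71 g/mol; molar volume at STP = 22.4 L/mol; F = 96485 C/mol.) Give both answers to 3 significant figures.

4.25 g Sn; 0.802 L Cl₂

Q = 7.35 × 939.6 = 6906 C; n(e⁻) = 6906 / 96485 = 0.07158 mol
Cathode: Sn²⁺ + 2e⁻ → Sn → n(Sn) = 0.07158/2 = 0.03579 mol → 4.25 g
Anode: 2Cl⁻ → Cl₂ + 2e⁻ → n(Cl₂) = 0.07158/2 = 0.03579 mol → 0.802 L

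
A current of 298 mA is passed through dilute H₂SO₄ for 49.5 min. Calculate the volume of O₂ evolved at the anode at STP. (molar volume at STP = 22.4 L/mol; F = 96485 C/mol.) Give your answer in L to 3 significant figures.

Charge passed = 0.298 × 2970 = 885.1 C
n(e⁻) = 885.1 / 96485 = 0.009173 mol
2H₂O → O₂ + 4H⁺ + 4e⁻, so n(O₂) = 0.009173 / 4 = 0.002293 mol
V = 0.002293 × 22.4 = 0.05136 L

0.0514 L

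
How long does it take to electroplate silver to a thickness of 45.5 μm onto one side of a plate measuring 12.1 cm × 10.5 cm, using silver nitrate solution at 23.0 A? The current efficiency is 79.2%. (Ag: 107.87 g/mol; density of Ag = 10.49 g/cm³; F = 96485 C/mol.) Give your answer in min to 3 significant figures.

Plated area = 12.1 × 10.5 = 127.1 cm²
Volume = 127.1 × 45.5×10⁻⁴ cm = 0.5783 cm³
m(Ag) = 0.5783 × 10.49 = 6.066 g
n(Ag) = 6.066 / 107.87 = 0.05623 mol; n(e⁻) = 0.05623 mol
Q = 0.05623 × 96485 / 0.792 = 6850 C
t = 6850 / 23.0 = 297.8 s = 4.96 min

4.96 min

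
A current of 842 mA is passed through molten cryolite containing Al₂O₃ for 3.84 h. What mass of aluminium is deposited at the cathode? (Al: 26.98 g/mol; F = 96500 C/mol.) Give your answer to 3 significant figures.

Q = It = 0.842 × 13824 = 11640 C
n(e⁻) = 11640 / 96500 = 0.1206 mol
Al³⁺ + 3e⁻ → Al, so n(Al) = 0.1206 / 3 = 0.04020 mol
m = 0.04020 × 26.98 = 1.08 g

1.08 g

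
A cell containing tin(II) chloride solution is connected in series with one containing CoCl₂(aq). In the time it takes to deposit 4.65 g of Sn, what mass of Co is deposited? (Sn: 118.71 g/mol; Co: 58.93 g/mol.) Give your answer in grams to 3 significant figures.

n(Sn) = 4.65 / 118.71 = 0.03917 mol
Sn²⁺ + 2e⁻ → Sn, so n(e⁻) = 2 × 0.03917 = 0.07834 mol
The cells are in series, so the same charge (and hence the same n(e⁻) = 0.07834 mol) passes through both.
Co²⁺ + 2e⁻ → Co, so n(Co) = 0.07834 / 2 = 0.03917 mol
m(Co) = 0.03917 × 58.93 = 2.31 g

2.31 g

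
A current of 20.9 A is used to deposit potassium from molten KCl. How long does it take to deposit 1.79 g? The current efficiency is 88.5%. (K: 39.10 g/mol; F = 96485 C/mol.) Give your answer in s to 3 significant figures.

239 s

n(K) = 1.79 / 39.10 = 0.04578 mol
K⁺ + e⁻ → K, so n(e⁻) = 0.04578 mol
Q = 0.04578 × 96485 / 0.885 = 4991 C
t = Q / I = 4991 / 20.9 = 238.8 s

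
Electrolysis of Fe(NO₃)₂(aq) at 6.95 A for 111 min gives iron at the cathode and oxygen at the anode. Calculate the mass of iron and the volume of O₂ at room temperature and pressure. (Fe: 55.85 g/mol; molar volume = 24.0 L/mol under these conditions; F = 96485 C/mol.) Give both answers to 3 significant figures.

Q = 6.95 × 6660 = 46290 C; n(e⁻) = 46290 / 96485 = 0.4798 mol
Cathode: Fe²⁺ + 2e⁻ → Fe → n(Fe) = 0.4798/2 = 0.2399 mol → 13.4 g
Anode: 2H₂O → O₂ + 4H⁺ + 4e⁻ → n(O₂) = 0.4798/4 = 0.1200 mol → 2.88 L

13.4 g Fe; 2.88 L O₂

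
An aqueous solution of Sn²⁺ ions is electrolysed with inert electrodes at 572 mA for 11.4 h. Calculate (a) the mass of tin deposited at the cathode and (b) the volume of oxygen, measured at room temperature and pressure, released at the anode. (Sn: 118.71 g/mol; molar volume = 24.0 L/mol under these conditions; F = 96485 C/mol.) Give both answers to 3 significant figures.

14.4 g Sn; 1.46 L O₂

Q = 0.572 × 41040 = 23470 C; n(e⁻) = 23470 / 96485 = 0.2433 mol
Cathode: Sn²⁺ + 2e⁻ → Sn → n(Sn) = 0.2433/2 = 0.1217 mol → 14.4 g
Anode: 2H₂O → O₂ + 4H⁺ + 4e⁻ → n(O₂) = 0.2433/4 = 0.06083 mol → 1.46 L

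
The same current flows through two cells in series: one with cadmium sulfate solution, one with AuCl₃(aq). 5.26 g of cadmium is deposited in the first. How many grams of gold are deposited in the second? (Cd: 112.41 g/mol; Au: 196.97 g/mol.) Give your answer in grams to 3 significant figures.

n(Cd) = 5.26 / 112.41 = 0.04679 mol
Cd²⁺ + 2e⁻ → Cd, so n(e⁻) = 2 × 0.04679 = 0.09358 mol
In series, the same 0.09358 mol of electrons flows through the second cell.
Au³⁺ + 3e⁻ → Au, so n(Au) = 0.09358 / 3 = 0.03119 mol
m(Au) = 0.03119 × 196.97 = 6.14 g

6.14 g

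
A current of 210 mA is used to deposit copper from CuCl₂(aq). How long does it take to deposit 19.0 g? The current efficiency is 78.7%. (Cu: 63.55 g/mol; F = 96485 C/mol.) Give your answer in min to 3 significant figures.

n(Cu) = 19.0 / 63.55 = 0.2990 mol
Cu²⁺ + 2e⁻ → Cu, so n(e⁻) = 2 × 0.2990 = 0.5980 mol
Q = 0.5980 × 96485 / 0.787 = 73310 C
t = Q / I = 73310 / 0.210 = 3.491×10^5 s = 5820 min

5820 min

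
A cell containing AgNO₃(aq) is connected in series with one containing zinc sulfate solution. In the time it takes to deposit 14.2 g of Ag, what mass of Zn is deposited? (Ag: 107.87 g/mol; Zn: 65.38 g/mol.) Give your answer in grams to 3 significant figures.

n(Ag) = 14.2 / 107.87 = 0.1316 mol
Ag⁺ + e⁻ → Ag, so n(e⁻) = 0.1316 mol
Same current for the same time ⇒ same n(e⁻) = 0.1316 mol in both cells.
Zn²⁺ + 2e⁻ → Zn, so n(Zn) = 0.1316 / 2 = 0.06580 mol
m(Zn) = 0.06580 × 65.38 = 4.30 g

4.30 g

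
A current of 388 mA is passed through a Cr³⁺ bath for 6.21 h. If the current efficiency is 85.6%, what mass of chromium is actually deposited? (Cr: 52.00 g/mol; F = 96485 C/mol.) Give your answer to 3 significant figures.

Q = 0.388 × 22356 = 8674 C
n(e⁻) = 8674 / 96485 = 0.08990 mol
Cr³⁺ + 3e⁻ → Cr, so theoretical m(Cr) = 0.02997 × 52.00 = 1.558 g
Actual mass = 85.6% × 1.558 = 1.33 g

1.33 g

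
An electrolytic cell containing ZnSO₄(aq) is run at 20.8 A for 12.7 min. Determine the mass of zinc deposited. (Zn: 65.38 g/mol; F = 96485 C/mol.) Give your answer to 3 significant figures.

Charge passed = 20.8 × 762 = 15850 C
n(e⁻) = Q/F = 15850/96485 = 0.1643 mol
Zn²⁺ + 2e⁻ → Zn, so n(Zn) = 0.1643 / 2 = 0.08215 mol
m = 0.08215 × 65.38 = 5.37 g

5.37 g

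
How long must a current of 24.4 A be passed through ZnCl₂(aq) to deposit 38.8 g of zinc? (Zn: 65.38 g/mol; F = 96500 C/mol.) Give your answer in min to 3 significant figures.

78.2 min

n(Zn) = 38.8 / 65.38 = 0.5935 mol
Zn²⁺ + 2e⁻ → Zn, so n(e⁻) = 2 × 0.5935 = 1.187 mol
Q = 1.187 × 96500 = 1.145×10^5 C
t = Q / I = 1.145×10^5 / 24.4 = 4693 s = 78.2 min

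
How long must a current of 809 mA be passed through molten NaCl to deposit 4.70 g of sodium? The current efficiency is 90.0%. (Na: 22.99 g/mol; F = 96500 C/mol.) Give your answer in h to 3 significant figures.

n(Na) = 4.70 / 22.99 = 0.2044 mol
Na⁺ + e⁻ → Na, so n(e⁻) = 0.2044 mol
Q = 0.2044 × 96500 / 0.900 = 21920 C
t = Q / I = 21920 / 0.809 = 27100 s = 7.53 h

7.53 h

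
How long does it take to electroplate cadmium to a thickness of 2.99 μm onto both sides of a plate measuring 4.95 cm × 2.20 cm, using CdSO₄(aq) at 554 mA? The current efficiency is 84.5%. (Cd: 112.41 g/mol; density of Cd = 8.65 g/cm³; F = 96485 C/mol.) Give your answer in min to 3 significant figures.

3.44 min

Plated area = 2 × 4.95 × 2.20 = 21.78 cm²
Volume = 21.78 × 2.99×10⁻⁴ cm = 0.006512 cm³
m(Cd) = 0.006512 × 8.65 = 0.05633 g
n(Cd) = 0.05633 / 112.41 = 5.011×10^-4 mol; n(e⁻) = 2 × 5.011×10^-4 = 0.001002 mol
Q = 0.001002 × 96485 / 0.845 = 114.4 C
t = 114.4 / 0.554 = 206.5 s = 3.44 min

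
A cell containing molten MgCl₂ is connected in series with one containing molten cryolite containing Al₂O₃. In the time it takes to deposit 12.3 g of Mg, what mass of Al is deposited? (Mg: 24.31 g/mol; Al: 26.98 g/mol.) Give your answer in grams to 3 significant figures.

9.10 g

n(Mg) = 12.3 / 24.31 = 0.5060 mol
Mg²⁺ + 2e⁻ → Mg, so n(e⁻) = 2 × 0.5060 = 1.012 mol
Since the cells are in series, n(e⁻) in the Al cell is also 1.012 mol.
Al³⁺ + 3e⁻ → Al, so n(Al) = 1.012 / 3 = 0.3373 mol
m(Al) = 0.3373 × 26.98 = 9.10 g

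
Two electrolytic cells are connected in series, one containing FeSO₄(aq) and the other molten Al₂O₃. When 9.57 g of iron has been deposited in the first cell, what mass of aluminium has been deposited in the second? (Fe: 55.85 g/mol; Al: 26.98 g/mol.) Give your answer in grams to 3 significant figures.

n(Fe) = 9.57 / 55.85 = 0.1714 mol
Fe²⁺ + 2e⁻ → Fe, so n(e⁻) = 2 × 0.1714 = 0.3428 mol
Same current for the same time ⇒ same n(e⁻) = 0.3428 mol in both cells.
Al³⁺ + 3e⁻ → Al, so n(Al) = 0.3428 / 3 = 0.1143 mol
m(Al) = 0.1143 × 26.98 = 3.08 g

3.08 g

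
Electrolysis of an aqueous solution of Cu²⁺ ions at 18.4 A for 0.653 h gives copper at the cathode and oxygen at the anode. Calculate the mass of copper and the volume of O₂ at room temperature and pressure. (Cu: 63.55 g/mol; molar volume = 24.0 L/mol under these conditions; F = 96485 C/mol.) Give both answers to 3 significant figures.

Q = 18.4 × 2350.8 = 43250 C; n(e⁻) = 43250 / 96485 = 0.4483 mol
Cathode: Cu²⁺ + 2e⁻ → Cu → n(Cu) = 0.4483/2 = 0.2242 mol → 14.2 g
Anode: 2H₂O → O₂ + 4H⁺ + 4e⁻ → n(O₂) = 0.4483/4 = 0.1121 mol → 2.69 L

14.2 g Cu; 2.69 L O₂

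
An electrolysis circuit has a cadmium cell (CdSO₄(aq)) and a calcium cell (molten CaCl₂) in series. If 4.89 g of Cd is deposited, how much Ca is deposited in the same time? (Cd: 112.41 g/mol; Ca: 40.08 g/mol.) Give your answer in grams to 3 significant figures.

n(Cd) = 4.89 / 112.41 = 0.04350 mol
Cd²⁺ + 2e⁻ → Cd, so n(e⁻) = 2 × 0.04350 = 0.08700 mol
Same current for the same time ⇒ same n(e⁻) = 0.08700 mol in both cells.
Ca²⁺ + 2e⁻ → Ca, so n(Ca) = 0.08700 / 2 = 0.04350 mol
m(Ca) = 0.04350 × 40.08 = 1.74 g

1.74 g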